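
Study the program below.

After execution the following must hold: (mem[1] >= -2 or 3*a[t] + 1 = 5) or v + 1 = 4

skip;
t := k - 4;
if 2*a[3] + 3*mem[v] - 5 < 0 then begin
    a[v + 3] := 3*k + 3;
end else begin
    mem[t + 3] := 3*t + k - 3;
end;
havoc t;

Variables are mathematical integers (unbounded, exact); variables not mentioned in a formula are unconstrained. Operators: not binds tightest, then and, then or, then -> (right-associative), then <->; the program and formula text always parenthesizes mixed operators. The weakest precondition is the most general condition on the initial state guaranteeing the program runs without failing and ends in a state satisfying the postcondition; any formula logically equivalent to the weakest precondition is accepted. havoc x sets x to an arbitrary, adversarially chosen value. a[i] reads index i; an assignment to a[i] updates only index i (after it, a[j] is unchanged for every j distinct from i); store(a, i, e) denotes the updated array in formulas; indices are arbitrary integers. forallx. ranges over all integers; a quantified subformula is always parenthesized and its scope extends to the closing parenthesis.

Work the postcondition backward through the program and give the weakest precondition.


Working backward. After the program, the postcondition (mem[1] >= -2 or 3*a[t] + 1 = 5) or v + 1 = 4 must hold; in canonical form it is mem[1] >= -2 or 3*a[t] = 4 or v = 3.
Before havoc t: forall t_1. (mem[1] >= -2 or 3*a[t_1] = 4 or v = 3)
Then branch requires forall t_1. (mem[1] >= -2 or 3*store(a, v + 3, 3*k + 3)[t_1] = 4 or v = 3); else branch requires forall t_1. (store(mem, t + 3, k + 3*t - 3)[1] >= -2 or 3*a[t_1] = 4 or v = 3).
Before the if: (2*a[3] + 3*mem[v] < 5 -> (forall t_1. (mem[1] >= -2 or 3*store(a, v + 3, 3*k + 3)[t_1] = 4 or v = 3))) and ((not (2*a[3] + 3*mem[v] < 5)) -> (forall t_1. (store(mem, t + 3, k + 3*t - 3)[1] >= -2 or 3*a[t_1] = 4 or v = 3)))
Before t := k - 4: (2*a[3] + 3*mem[v] < 5 -> (forall t_1. (mem[1] >= -2 or 3*store(a, v + 3, 3*k + 3)[t_1] = 4 or v = 3))) and ((not (2*a[3] + 3*mem[v] < 5)) -> (forall t_1. (store(mem, k - 1, 4*k - 15)[1] >= -2 or 3*a[t_1] = 4 or v = 3)))
Before skip: (2*a[3] + 3*mem[v] < 5 -> (forall t_1. (mem[1] >= -2 or 3*store(a, v + 3, 3*k + 3)[t_1] = 4 or v = 3))) and ((not (2*a[3] + 3*mem[v] < 5)) -> (forall t_1. (store(mem, k - 1, 4*k - 15)[1] >= -2 or 3*a[t_1] = 4 or v = 3)))
Answer: WP = (2*a[3] + 3*mem[v] < 5 -> (forall t_1. (mem[1] >= -2 or 3*store(a, v + 3, 3*k + 3)[t_1] = 4 or v = 3))) and ((not (2*a[3] + 3*mem[v] < 5)) -> (forall t_1. (store(mem, k - 1, 4*k - 15)[1] >= -2 or 3*a[t_1] = 4 or v = 3)))


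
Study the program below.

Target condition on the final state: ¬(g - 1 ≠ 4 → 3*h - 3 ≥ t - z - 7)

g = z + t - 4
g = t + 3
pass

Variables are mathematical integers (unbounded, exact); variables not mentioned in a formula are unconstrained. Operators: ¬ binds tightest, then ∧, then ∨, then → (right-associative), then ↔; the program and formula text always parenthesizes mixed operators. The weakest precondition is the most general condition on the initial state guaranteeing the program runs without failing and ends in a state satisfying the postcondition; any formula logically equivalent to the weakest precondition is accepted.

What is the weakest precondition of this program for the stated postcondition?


Working backward. After the program, the postcondition ¬(g - 1 ≠ 4 → 3*h - 3 ≥ t - z - 7) must hold; in canonical form it is ¬(g ≠ 5 → 3*h + z ≥ t - 4).
Before skip: ¬(g ≠ 5 → 3*h + z ≥ t - 4)
Before g := t + 3: ¬(t ≠ 2 → 3*h + z ≥ t - 4)
Before g := z + t - 4: ¬(t ≠ 2 → 3*h + z ≥ t - 4)
Answer: WP = ¬(t ≠ 2 → 3*h + z ≥ t - 4)


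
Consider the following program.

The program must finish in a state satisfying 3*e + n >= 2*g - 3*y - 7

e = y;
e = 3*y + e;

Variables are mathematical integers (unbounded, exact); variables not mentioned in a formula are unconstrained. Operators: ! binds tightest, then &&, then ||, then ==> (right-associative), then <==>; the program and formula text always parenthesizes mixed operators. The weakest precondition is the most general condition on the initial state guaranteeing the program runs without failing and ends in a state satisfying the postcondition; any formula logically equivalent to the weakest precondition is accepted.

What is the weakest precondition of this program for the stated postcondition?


Working backward. After the program, the postcondition 3*e + n >= 2*g - 3*y - 7 must hold; in canonical form it is 3*e + n + 3*y >= 2*g - 7.
Before e := 3*y + e: 3*e + n + 12*y >= 2*g - 7
Before e := y: n + 15*y >= 2*g - 7
Answer: WP = n + 15*y >= 2*g - 7


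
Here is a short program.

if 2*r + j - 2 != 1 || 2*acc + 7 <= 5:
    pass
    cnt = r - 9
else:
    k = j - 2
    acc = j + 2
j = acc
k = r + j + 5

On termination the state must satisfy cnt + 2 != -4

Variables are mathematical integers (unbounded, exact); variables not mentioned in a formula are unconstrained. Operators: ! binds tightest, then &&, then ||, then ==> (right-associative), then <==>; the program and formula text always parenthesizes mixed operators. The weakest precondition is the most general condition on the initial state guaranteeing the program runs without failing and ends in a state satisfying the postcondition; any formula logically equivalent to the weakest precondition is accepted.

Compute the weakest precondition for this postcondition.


Working backward. After the program, the postcondition cnt + 2 != -4 must hold; in canonical form it is cnt != -6.
Before k := r + j + 5: cnt != -6
Before j := acc: cnt != -6
Then branch requires r != 3; else branch requires cnt != -6.
Before the if: ((j + 2*r != 3 || 2*acc <= -2) ==> r != 3) && ((!(j + 2*r != 3 || 2*acc <= -2)) ==> cnt != -6)
Answer: WP = ((j + 2*r != 3 || 2*acc <= -2) ==> r != 3) && ((!(j + 2*r != 3 || 2*acc <= -2)) ==> cnt != -6)


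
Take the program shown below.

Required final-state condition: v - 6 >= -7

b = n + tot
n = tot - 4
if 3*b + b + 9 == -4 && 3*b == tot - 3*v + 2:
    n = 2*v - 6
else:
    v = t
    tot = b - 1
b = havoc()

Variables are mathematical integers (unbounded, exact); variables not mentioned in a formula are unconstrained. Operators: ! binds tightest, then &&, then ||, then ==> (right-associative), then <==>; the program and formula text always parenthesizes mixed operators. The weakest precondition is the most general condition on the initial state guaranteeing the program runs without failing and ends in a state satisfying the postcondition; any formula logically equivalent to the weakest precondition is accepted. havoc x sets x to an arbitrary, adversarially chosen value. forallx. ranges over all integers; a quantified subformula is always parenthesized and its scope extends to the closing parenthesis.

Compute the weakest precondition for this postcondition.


Working backward. After the program, the postcondition v - 6 >= -7 must hold; in canonical form it is v >= -1.
Before havoc b: v >= -1
Then branch requires v >= -1; else branch requires t >= -1.
Before the if: ((4*b == -13 && 3*b + 3*v == tot + 2) ==> v >= -1) && ((!(4*b == -13 && 3*b + 3*v == tot + 2)) ==> t >= -1)
Before n := tot - 4: ((4*b == -13 && 3*b + 3*v == tot + 2) ==> v >= -1) && ((!(4*b == -13 && 3*b + 3*v == tot + 2)) ==> t >= -1)
Before b := n + tot: ((4*n + 4*tot == -13 && 3*n + 2*tot + 3*v == 2) ==> v >= -1) && ((!(4*n + 4*tot == -13 && 3*n + 2*tot + 3*v == 2)) ==> t >= -1)
Answer: WP = ((4*n + 4*tot == -13 && 3*n + 2*tot + 3*v == 2) ==> v >= -1) && ((!(4*n + 4*tot == -13 && 3*n + 2*tot + 3*v == 2)) ==> t >= -1)


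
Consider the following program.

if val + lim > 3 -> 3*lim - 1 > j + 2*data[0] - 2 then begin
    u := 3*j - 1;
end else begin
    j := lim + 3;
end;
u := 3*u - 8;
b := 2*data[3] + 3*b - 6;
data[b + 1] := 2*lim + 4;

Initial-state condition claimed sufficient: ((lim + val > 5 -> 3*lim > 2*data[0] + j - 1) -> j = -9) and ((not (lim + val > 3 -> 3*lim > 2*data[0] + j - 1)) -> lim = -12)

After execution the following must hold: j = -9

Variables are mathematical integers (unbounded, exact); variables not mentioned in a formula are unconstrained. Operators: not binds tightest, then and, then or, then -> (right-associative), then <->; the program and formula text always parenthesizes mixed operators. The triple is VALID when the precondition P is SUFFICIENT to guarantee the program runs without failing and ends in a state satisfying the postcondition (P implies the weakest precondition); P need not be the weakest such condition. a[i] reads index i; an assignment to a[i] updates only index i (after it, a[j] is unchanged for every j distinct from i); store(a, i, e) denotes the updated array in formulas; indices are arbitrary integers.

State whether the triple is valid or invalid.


Working backward. After the program, j = -9 must hold.
Before data[b + 1] := 2*lim + 4: j = -9
Before b := 2*data[3] + 3*b - 6: j = -9
Before u := 3*u - 8: j = -9
Then branch requires j = -9; else branch requires lim = -12.
Before the if: ((lim + val > 3 -> 3*lim > 2*data[0] + j - 1) -> j = -9) and ((not (lim + val > 3 -> 3*lim > 2*data[0] + j - 1)) -> lim = -12)
The weakest precondition is ((lim + val > 3 -> 3*lim > 2*data[0] + j - 1) -> j = -9) and ((not (lim + val > 3 -> 3*lim > 2*data[0] + j - 1)) -> lim = -12).
Check whether ((lim + val > 5 -> 3*lim > 2*data[0] + j - 1) -> j = -9) and ((not (lim + val > 3 -> 3*lim > 2*data[0] + j - 1)) -> lim = -12) implies it.
Every state satisfying the precondition satisfies the weakest precondition: the implication holds.
Answer: valid


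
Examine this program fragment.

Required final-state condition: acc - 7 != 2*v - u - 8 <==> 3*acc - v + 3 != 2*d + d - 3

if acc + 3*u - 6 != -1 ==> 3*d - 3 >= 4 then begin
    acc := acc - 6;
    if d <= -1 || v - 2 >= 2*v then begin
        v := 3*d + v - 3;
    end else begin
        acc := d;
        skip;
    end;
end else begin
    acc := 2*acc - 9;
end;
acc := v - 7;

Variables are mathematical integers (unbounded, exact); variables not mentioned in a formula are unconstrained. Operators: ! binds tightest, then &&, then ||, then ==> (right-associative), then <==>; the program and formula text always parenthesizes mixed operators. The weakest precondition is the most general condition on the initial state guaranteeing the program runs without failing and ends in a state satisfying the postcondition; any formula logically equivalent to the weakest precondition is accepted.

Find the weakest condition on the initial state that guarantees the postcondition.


Working backward. After the program, the postcondition acc - 7 != 2*v - u - 8 <==> 3*acc - v + 3 != 2*d + d - 3 must hold; in canonical form it is acc + u != 2*v - 1 <==> 3*acc != 3*d + v - 6.
Before acc := v - 7: u != v + 6 <==> 2*v != 3*d + 15
Then branch requires ((d <= -1 || v <= -2) ==> (u != 3*d + v + 3 <==> 3*d + 2*v != 21)) && ((!(d <= -1 || v <= -2)) ==> (u != v + 6 <==> 2*v != 3*d + 15)); else branch requires u != v + 6 <==> 2*v != 3*d + 15.
Before the if: ((acc + 3*u != 5 ==> 3*d >= 7) ==> (((d <= -1 || v <= -2) ==> (u != 3*d + v + 3 <==> 3*d + 2*v != 21)) && ((!(d <= -1 || v <= -2)) ==> (u != v + 6 <==> 2*v != 3*d + 15)))) && ((!(acc + 3*u != 5 ==> 3*d >= 7)) ==> (u != v + 6 <==> 2*v != 3*d + 15))
Answer: WP = ((acc + 3*u != 5 ==> 3*d >= 7) ==> (((d <= -1 || v <= -2) ==> (u != 3*d + v + 3 <==> 3*d + 2*v != 21)) && ((!(d <= -1 || v <= -2)) ==> (u != v + 6 <==> 2*v != 3*d + 15)))) && ((!(acc + 3*u != 5 ==> 3*d >= 7)) ==> (u != v + 6 <==> 2*v != 3*d + 15))


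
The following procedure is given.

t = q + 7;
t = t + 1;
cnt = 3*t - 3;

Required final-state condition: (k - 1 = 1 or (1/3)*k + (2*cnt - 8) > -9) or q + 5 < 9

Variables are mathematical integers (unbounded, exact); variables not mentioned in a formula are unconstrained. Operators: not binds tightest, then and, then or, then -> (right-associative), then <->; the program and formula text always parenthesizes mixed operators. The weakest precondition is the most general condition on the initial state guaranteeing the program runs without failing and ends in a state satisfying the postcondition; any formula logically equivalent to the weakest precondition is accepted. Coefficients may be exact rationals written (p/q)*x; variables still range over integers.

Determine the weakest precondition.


Working backward. After the program, the postcondition (k - 1 = 1 or (1/3)*k + (2*cnt - 8) > -9) or q + 5 < 9 must hold; in canonical form it is k = 2 or 2*cnt + (1/3)*k > -1 or q < 4.
Before cnt := 3*t - 3: k = 2 or (1/3)*k + 6*t > 5 or q < 4
Before t := t + 1: k = 2 or (1/3)*k + 6*t > -1 or q < 4
Before t := q + 7: k = 2 or (1/3)*k + 6*q > -43 or q < 4
Answer: WP = k = 2 or (1/3)*k + 6*q > -43 or q < 4


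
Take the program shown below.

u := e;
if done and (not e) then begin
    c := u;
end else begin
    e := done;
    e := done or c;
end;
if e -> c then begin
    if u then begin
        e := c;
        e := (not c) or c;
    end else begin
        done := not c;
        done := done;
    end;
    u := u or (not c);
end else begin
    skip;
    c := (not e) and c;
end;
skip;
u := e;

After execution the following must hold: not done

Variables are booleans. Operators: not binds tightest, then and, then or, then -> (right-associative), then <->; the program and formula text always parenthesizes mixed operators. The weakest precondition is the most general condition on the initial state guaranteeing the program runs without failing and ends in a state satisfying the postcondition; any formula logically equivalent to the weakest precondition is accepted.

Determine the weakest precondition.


Working backward. After the program, not done must hold.
Before u := e: not done
Before skip: not done
Then branch requires (u -> (not done)) and ((not u) -> c); else branch requires not done.
Before the if: ((e -> c) -> ((u -> (not done)) and ((not u) -> c))) and ((not (e -> c)) -> (not done))
Then branch requires ((e -> u) -> ((u -> (not done)) and ((not u) -> u))) and ((not (e -> u)) -> (not done)); else branch requires (((done or c) -> c) -> ((u -> (not done)) and ((not u) -> c))) and ((not ((done or c) -> c)) -> (not done)).
Before the if: ((done and (not e)) -> (((e -> u) -> ((u -> (not done)) and ((not u) -> u))) and ((not (e -> u)) -> (not done)))) and ((not (done and (not e))) -> ((((done or c) -> c) -> ((u -> (not done)) and ((not u) -> c))) and ((not ((done or c) -> c)) -> (not done))))
Before u := e: ((done and (not e)) -> ((e -> (not done)) and ((not e) -> e))) and ((not (done and (not e))) -> ((((done or c) -> c) -> ((e -> (not done)) and ((not e) -> c))) and ((not ((done or c) -> c)) -> (not done))))
Answer: WP = ((done and (not e)) -> ((e -> (not done)) and ((not e) -> e))) and ((not (done and (not e))) -> ((((done or c) -> c) -> ((e -> (not done)) and ((not e) -> c))) and ((not ((done or c) -> c)) -> (not done))))


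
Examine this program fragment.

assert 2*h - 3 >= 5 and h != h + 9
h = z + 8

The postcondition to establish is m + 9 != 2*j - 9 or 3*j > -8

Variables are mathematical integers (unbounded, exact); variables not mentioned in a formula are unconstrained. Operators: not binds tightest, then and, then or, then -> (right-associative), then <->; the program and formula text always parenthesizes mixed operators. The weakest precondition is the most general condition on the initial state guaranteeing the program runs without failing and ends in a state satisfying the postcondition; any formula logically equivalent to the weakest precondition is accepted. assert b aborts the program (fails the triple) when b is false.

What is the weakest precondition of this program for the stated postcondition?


Working backward. After the program, the postcondition m + 9 != 2*j - 9 or 3*j > -8 must hold; in canonical form it is m != 2*j - 18 or 3*j > -8.
Before h := z + 8: m != 2*j - 18 or 3*j > -8
Before assert 2*h - 3 >= 5 and h != h + 9: 2*h >= 8 and (m != 2*j - 18 or 3*j > -8)
Answer: WP = 2*h >= 8 and (m != 2*j - 18 or 3*j > -8)


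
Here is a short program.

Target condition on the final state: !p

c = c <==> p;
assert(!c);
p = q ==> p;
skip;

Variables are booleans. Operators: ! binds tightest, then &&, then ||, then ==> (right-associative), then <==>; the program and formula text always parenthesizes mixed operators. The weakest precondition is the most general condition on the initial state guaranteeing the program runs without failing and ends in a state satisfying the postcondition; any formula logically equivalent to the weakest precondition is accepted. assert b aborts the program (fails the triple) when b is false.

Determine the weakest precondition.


Working backward. After the program, !p must hold.
Before skip: !p
Before p := q ==> p: !(q ==> p)
Before assert !c: (!c) && (!(q ==> p))
Before c := c <==> p: (!(c <==> p)) && (!(q ==> p))
Answer: WP = (!(c <==> p)) && (!(q ==> p))


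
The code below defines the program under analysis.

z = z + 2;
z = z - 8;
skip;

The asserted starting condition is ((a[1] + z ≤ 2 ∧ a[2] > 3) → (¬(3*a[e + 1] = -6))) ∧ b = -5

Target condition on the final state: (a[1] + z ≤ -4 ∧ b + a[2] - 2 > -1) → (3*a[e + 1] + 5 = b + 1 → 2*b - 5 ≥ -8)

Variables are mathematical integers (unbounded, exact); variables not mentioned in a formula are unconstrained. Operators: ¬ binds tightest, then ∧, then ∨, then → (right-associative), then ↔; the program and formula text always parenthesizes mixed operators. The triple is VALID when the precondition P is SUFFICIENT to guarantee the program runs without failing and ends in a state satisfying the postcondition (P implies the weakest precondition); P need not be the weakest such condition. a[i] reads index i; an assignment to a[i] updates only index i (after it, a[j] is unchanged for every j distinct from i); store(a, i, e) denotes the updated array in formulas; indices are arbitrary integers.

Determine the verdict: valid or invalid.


Working backward. After the program, the postcondition (a[1] + z ≤ -4 ∧ b + a[2] - 2 > -1) → (3*a[e + 1] + 5 = b + 1 → 2*b - 5 ≥ -8) must hold; in canonical form it is (a[1] + z ≤ -4 ∧ a[2] + b > 1) → (3*a[e + 1] = b - 4 → 2*b ≥ -3).
Before skip: (a[1] + z ≤ -4 ∧ a[2] + b > 1) → (3*a[e + 1] = b - 4 → 2*b ≥ -3)
Before z := z - 8: (a[1] + z ≤ 4 ∧ a[2] + b > 1) → (3*a[e + 1] = b - 4 → 2*b ≥ -3)
Before z := z + 2: (a[1] + z ≤ 2 ∧ a[2] + b > 1) → (3*a[e + 1] = b - 4 → 2*b ≥ -3)
The weakest precondition is (a[1] + z ≤ 2 ∧ a[2] + b > 1) → (3*a[e + 1] = b - 4 → 2*b ≥ -3).
Check whether ((a[1] + z ≤ 2 ∧ a[2] > 3) → (¬(3*a[e + 1] = -6))) ∧ b = -5 implies it.
Countermodel: at the initial state a = {[1] = -3, [2] = 7, [3] = -3, elsewhere -3}, b = -5, e = 2, z = 5, the precondition holds but the weakest precondition fails.
Answer: invalid


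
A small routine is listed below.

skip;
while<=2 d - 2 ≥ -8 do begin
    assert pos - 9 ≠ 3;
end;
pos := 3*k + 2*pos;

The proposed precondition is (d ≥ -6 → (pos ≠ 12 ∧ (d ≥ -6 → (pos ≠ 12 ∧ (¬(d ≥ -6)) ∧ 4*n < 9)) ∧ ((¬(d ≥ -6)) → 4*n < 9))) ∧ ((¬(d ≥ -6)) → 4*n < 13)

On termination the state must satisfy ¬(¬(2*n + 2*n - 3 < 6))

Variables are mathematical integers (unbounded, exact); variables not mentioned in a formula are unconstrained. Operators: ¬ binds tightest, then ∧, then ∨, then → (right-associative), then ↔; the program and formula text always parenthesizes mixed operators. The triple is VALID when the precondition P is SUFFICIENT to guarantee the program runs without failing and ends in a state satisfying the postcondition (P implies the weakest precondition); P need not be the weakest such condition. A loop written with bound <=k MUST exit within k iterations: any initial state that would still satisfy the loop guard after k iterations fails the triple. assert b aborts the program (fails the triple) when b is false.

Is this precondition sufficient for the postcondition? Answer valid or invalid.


Working backward. After the program, the postcondition ¬(¬(2*n + 2*n - 3 < 6)) must hold; in canonical form it is 4*n < 9.
Before pos := 3*k + 2*pos: 4*n < 9
Before the loop (bound <=2), unroll the exhaustion recursion (WP_0 = exit-now case; WP_j = one more guarded iteration, up to j = 2):
  WP_0: (¬(d ≥ -6)) ∧ 4*n < 9
  WP_1: (d ≥ -6 → (pos ≠ 12 ∧ (¬(d ≥ -6)) ∧ 4*n < 9)) ∧ ((¬(d ≥ -6)) → 4*n < 9)
  WP_2: (d ≥ -6 → (pos ≠ 12 ∧ (d ≥ -6 → (pos ≠ 12 ∧ (¬(d ≥ -6)) ∧ 4*n < 9)) ∧ ((¬(d ≥ -6)) → 4*n < 9))) ∧ ((¬(d ≥ -6)) → 4*n < 9)
So before the loop: (d ≥ -6 → (pos ≠ 12 ∧ (d ≥ -6 → (pos ≠ 12 ∧ (¬(d ≥ -6)) ∧ 4*n < 9)) ∧ ((¬(d ≥ -6)) → 4*n < 9))) ∧ ((¬(d ≥ -6)) → 4*n < 9)
Before skip: (d ≥ -6 → (pos ≠ 12 ∧ (d ≥ -6 → (pos ≠ 12 ∧ (¬(d ≥ -6)) ∧ 4*n < 9)) ∧ ((¬(d ≥ -6)) → 4*n < 9))) ∧ ((¬(d ≥ -6)) → 4*n < 9)
The weakest precondition is (d ≥ -6 → (pos ≠ 12 ∧ (d ≥ -6 → (pos ≠ 12 ∧ (¬(d ≥ -6)) ∧ 4*n < 9)) ∧ ((¬(d ≥ -6)) → 4*n < 9))) ∧ ((¬(d ≥ -6)) → 4*n < 9).
Check whether (d ≥ -6 → (pos ≠ 12 ∧ (d ≥ -6 → (pos ≠ 12 ∧ (¬(d ≥ -6)) ∧ 4*n < 9)) ∧ ((¬(d ≥ -6)) → 4*n < 9))) ∧ ((¬(d ≥ -6)) → 4*n < 13) implies it.
Countermodel: at the initial state d = -7, n = 3, pos = 0, the precondition holds but the weakest precondition fails.
Answer: invalid


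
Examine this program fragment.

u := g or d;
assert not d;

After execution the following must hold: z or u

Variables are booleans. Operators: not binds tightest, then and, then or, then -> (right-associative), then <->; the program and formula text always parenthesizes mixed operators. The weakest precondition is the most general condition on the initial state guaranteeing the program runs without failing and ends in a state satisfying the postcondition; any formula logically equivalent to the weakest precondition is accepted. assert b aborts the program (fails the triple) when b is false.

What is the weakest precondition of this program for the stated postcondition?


Working backward. After the program, z or u must hold.
Before assert not d: (not d) and (z or u)
Before u := g or d: (not d) and (z or g or d)
Answer: WP = (not d) and (z or g or d)


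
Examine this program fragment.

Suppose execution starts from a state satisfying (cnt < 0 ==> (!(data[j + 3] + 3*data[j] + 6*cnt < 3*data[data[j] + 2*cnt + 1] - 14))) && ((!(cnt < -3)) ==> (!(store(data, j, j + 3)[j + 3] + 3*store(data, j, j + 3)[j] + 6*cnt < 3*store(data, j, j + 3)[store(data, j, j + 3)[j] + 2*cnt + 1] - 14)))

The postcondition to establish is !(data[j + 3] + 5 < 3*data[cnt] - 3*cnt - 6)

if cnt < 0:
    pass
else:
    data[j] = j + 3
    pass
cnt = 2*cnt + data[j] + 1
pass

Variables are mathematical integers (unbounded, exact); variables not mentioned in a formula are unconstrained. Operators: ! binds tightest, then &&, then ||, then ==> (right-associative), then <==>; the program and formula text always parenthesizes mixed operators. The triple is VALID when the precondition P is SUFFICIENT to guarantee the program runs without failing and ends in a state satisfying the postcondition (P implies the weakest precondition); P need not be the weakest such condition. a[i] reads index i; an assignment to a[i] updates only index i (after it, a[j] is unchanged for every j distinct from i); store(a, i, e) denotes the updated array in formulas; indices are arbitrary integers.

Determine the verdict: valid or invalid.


Working backward. After the program, the postcondition !(data[j + 3] + 5 < 3*data[cnt] - 3*cnt - 6) must hold; in canonical form it is !(data[j + 3] + 3*cnt < 3*data[cnt] - 11).
Before skip: !(data[j + 3] + 3*cnt < 3*data[cnt] - 11)
Before cnt := 2*cnt + data[j] + 1: !(data[j + 3] + 3*data[j] + 6*cnt < 3*data[data[j] + 2*cnt + 1] - 14)
Then branch requires !(data[j + 3] + 3*data[j] + 6*cnt < 3*data[data[j] + 2*cnt + 1] - 14); else branch requires !(store(data, j, j + 3)[j + 3] + 3*store(data, j, j + 3)[j] + 6*cnt < 3*store(data, j, j + 3)[store(data, j, j + 3)[j] + 2*cnt + 1] - 14).
Before the if: (cnt < 0 ==> (!(data[j + 3] + 3*data[j] + 6*cnt < 3*data[data[j] + 2*cnt + 1] - 14))) && ((!(cnt < 0)) ==> (!(store(data, j, j + 3)[j + 3] + 3*store(data, j, j + 3)[j] + 6*cnt < 3*store(data, j, j + 3)[store(data, j, j + 3)[j] + 2*cnt + 1] - 14)))
The weakest precondition is (cnt < 0 ==> (!(data[j + 3] + 3*data[j] + 6*cnt < 3*data[data[j] + 2*cnt + 1] - 14))) && ((!(cnt < 0)) ==> (!(store(data, j, j + 3)[j + 3] + 3*store(data, j, j + 3)[j] + 6*cnt < 3*store(data, j, j + 3)[store(data, j, j + 3)[j] + 2*cnt + 1] - 14))).
Check whether (cnt < 0 ==> (!(data[j + 3] + 3*data[j] + 6*cnt < 3*data[data[j] + 2*cnt + 1] - 14))) && ((!(cnt < -3)) ==> (!(store(data, j, j + 3)[j + 3] + 3*store(data, j, j + 3)[j] + 6*cnt < 3*store(data, j, j + 3)[store(data, j, j + 3)[j] + 2*cnt + 1] - 14))) implies it.
Every state satisfying the precondition satisfies the weakest precondition: the implication holds.
Answer: valid


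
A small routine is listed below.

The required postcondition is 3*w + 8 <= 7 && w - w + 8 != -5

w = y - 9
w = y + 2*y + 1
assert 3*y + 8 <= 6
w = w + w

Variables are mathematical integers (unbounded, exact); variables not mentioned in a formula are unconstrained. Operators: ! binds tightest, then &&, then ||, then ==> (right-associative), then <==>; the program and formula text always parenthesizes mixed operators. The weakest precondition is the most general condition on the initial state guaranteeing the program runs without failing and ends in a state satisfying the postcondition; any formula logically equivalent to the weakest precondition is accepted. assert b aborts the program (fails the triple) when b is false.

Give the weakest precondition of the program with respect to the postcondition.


Working backward. After the program, the postcondition 3*w + 8 <= 7 && w - w + 8 != -5 must hold; in canonical form it is 3*w <= -1.
Before w := w + w: 6*w <= -1
Before assert 3*y + 8 <= 6: 3*y <= -2 && 6*w <= -1
Before w := y + 2*y + 1: 3*y <= -2 && 18*y <= -7
Before w := y - 9: 3*y <= -2 && 18*y <= -7
Answer: WP = 3*y <= -2 && 18*y <= -7


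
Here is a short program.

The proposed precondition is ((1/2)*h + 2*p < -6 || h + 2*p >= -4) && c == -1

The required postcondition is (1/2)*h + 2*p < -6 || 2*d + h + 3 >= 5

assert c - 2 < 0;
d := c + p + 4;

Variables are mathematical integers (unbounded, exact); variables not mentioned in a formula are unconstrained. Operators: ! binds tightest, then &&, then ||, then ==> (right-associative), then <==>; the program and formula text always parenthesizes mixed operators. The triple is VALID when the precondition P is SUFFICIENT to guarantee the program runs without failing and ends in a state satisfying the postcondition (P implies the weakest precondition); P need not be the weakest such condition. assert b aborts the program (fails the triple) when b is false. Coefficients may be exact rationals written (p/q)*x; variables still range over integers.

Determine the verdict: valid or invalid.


Working backward. After the program, the postcondition (1/2)*h + 2*p < -6 || 2*d + h + 3 >= 5 must hold; in canonical form it is (1/2)*h + 2*p < -6 || 2*d + h >= 2.
Before d := c + p + 4: (1/2)*h + 2*p < -6 || 2*c + h + 2*p >= -6
Before assert c - 2 < 0: c < 2 && ((1/2)*h + 2*p < -6 || 2*c + h + 2*p >= -6)
The weakest precondition is c < 2 && ((1/2)*h + 2*p < -6 || 2*c + h + 2*p >= -6).
Check whether ((1/2)*h + 2*p < -6 || h + 2*p >= -4) && c == -1 implies it.
Every state satisfying the precondition satisfies the weakest precondition: the implication holds.
Answer: valid


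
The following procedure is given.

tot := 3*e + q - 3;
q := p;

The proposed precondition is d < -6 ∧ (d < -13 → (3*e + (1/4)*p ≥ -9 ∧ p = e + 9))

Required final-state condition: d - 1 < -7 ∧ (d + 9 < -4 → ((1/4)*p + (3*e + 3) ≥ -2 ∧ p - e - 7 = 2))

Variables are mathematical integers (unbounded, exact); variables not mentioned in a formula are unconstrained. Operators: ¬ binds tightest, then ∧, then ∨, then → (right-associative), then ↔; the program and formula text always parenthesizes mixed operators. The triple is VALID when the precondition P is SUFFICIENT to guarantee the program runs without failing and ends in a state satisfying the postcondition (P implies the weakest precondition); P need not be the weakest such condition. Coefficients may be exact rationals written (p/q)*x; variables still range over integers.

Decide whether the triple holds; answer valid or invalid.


Working backward. After the program, the postcondition d - 1 < -7 ∧ (d + 9 < -4 → ((1/4)*p + (3*e + 3) ≥ -2 ∧ p - e - 7 = 2)) must hold; in canonical form it is d < -6 ∧ (d < -13 → (3*e + (1/4)*p ≥ -5 ∧ p = e + 9)).
Before q := p: d < -6 ∧ (d < -13 → (3*e + (1/4)*p ≥ -5 ∧ p = e + 9))
Before tot := 3*e + q - 3: d < -6 ∧ (d < -13 → (3*e + (1/4)*p ≥ -5 ∧ p = e + 9))
The weakest precondition is d < -6 ∧ (d < -13 → (3*e + (1/4)*p ≥ -5 ∧ p = e + 9)).
Check whether d < -6 ∧ (d < -13 → (3*e + (1/4)*p ≥ -9 ∧ p = e + 9)) implies it.
Countermodel: at the initial state d = -14, e = -3, p = 6, the precondition holds but the weakest precondition fails.
Answer: invalid


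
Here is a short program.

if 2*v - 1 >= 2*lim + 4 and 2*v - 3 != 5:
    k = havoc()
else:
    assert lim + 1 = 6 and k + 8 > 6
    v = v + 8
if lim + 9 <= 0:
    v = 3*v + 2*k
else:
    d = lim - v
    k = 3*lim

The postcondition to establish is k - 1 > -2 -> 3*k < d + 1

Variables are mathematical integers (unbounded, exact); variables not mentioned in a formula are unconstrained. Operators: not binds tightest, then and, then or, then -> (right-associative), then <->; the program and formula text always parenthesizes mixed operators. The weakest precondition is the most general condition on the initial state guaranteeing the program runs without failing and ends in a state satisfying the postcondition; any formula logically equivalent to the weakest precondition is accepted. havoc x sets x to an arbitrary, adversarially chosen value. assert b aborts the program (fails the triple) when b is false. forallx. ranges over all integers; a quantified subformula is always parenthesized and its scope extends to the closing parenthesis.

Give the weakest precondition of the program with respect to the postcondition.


Working backward. After the program, the postcondition k - 1 > -2 -> 3*k < d + 1 must hold; in canonical form it is k > -1 -> 3*k < d + 1.
Then branch requires k > -1 -> 3*k < d + 1; else branch requires 3*lim > -1 -> 8*lim + v < 1.
Before the if: (lim <= -9 -> (k > -1 -> 3*k < d + 1)) and ((not (lim <= -9)) -> (3*lim > -1 -> 8*lim + v < 1))
Then branch requires forall k_1. ((lim <= -9 -> (k_1 > -1 -> 3*k_1 < d + 1)) and ((not (lim <= -9)) -> (3*lim > -1 -> 8*lim + v < 1))); else branch requires lim = 5 and k > -2 and (lim <= -9 -> (k > -1 -> 3*k < d + 1)) and ((not (lim <= -9)) -> (3*lim > -1 -> 8*lim + v < -7)).
Before the if: ((2*v >= 2*lim + 5 and 2*v != 8) -> (forall k_1. ((lim <= -9 -> (k_1 > -1 -> 3*k_1 < d + 1)) and ((not (lim <= -9)) -> (3*lim > -1 -> 8*lim + v < 1))))) and ((not (2*v >= 2*lim + 5 and 2*v != 8)) -> (lim = 5 and k > -2 and (lim <= -9 -> (k > -1 -> 3*k < d + 1)) and ((not (lim <= -9)) -> (3*lim > -1 -> 8*lim + v < -7))))
Answer: WP = ((2*v >= 2*lim + 5 and 2*v != 8) -> (forall k_1. ((lim <= -9 -> (k_1 > -1 -> 3*k_1 < d + 1)) and ((not (lim <= -9)) -> (3*lim > -1 -> 8*lim + v < 1))))) and ((not (2*v >= 2*lim + 5 and 2*v != 8)) -> (lim = 5 and k > -2 and (lim <= -9 -> (k > -1 -> 3*k < d + 1)) and ((not (lim <= -9)) -> (3*lim > -1 -> 8*lim + v < -7))))


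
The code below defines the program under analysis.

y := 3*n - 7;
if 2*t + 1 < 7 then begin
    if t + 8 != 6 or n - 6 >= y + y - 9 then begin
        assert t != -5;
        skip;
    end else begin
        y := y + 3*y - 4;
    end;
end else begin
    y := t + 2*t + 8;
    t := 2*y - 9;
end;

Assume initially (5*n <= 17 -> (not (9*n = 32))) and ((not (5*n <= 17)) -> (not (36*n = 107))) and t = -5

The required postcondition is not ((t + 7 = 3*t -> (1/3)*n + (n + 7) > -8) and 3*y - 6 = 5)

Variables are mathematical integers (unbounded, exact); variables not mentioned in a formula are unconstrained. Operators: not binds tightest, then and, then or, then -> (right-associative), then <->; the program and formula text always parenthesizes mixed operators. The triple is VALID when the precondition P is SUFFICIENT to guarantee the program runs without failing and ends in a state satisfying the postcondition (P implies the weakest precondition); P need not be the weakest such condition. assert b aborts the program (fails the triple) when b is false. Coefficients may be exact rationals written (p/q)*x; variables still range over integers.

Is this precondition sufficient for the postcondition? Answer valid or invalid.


Working backward. After the program, the postcondition not ((t + 7 = 3*t -> (1/3)*n + (n + 7) > -8) and 3*y - 6 = 5) must hold; in canonical form it is not ((2*t = 7 -> (4/3)*n > -15) and 3*y = 11).
Then branch requires ((t != -2 or n >= 2*y - 3) -> (t != -5 and (not ((2*t = 7 -> (4/3)*n > -15) and 3*y = 11)))) and ((not (t != -2 or n >= 2*y - 3)) -> (not ((2*t = 7 -> (4/3)*n > -15) and 12*y = 23))); else branch requires not ((12*t = -7 -> (4/3)*n > -15) and 9*t = -13).
Before the if: (2*t < 6 -> (((t != -2 or n >= 2*y - 3) -> (t != -5 and (not ((2*t = 7 -> (4/3)*n > -15) and 3*y = 11)))) and ((not (t != -2 or n >= 2*y - 3)) -> (not ((2*t = 7 -> (4/3)*n > -15) and 12*y = 23))))) and ((not (2*t < 6)) -> (not ((12*t = -7 -> (4/3)*n > -15) and 9*t = -13)))
Before y := 3*n - 7: (2*t < 6 -> (((t != -2 or 5*n <= 17) -> (t != -5 and (not ((2*t = 7 -> (4/3)*n > -15) and 9*n = 32)))) and ((not (t != -2 or 5*n <= 17)) -> (not ((2*t = 7 -> (4/3)*n > -15) and 36*n = 107))))) and ((not (2*t < 6)) -> (not ((12*t = -7 -> (4/3)*n > -15) and 9*t = -13)))
The weakest precondition is (2*t < 6 -> (((t != -2 or 5*n <= 17) -> (t != -5 and (not ((2*t = 7 -> (4/3)*n > -15) and 9*n = 32)))) and ((not (t != -2 or 5*n <= 17)) -> (not ((2*t = 7 -> (4/3)*n > -15) and 36*n = 107))))) and ((not (2*t < 6)) -> (not ((12*t = -7 -> (4/3)*n > -15) and 9*t = -13))).
Check whether (5*n <= 17 -> (not (9*n = 32))) and ((not (5*n <= 17)) -> (not (36*n = 107))) and t = -5 implies it.
Countermodel: at the initial state n = 0, t = -5, the precondition holds but the weakest precondition fails.
Answer: invalid


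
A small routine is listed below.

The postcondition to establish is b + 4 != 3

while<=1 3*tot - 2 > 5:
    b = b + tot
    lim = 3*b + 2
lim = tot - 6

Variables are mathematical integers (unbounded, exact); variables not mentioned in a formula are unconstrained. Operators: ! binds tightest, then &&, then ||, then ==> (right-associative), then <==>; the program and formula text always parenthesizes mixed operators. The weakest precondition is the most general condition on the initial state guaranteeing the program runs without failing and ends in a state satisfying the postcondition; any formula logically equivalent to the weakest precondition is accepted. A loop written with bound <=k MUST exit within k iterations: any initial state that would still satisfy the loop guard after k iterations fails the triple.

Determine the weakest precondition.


Working backward. After the program, the postcondition b + 4 != 3 must hold; in canonical form it is b != -1.
Before lim := tot - 6: b != -1
Before the loop (bound <=1), unroll the exhaustion recursion (WP_0 = exit-now case; WP_j = one more guarded iteration, up to j = 1):
  WP_0: (!(3*tot > 7)) && b != -1
  WP_1: (3*tot > 7 ==> ((!(3*tot > 7)) && b + tot != -1)) && ((!(3*tot > 7)) ==> b != -1)
So before the loop: (3*tot > 7 ==> ((!(3*tot > 7)) && b + tot != -1)) && ((!(3*tot > 7)) ==> b != -1)
Answer: WP = (3*tot > 7 ==> ((!(3*tot > 7)) && b + tot != -1)) && ((!(3*tot > 7)) ==> b != -1)


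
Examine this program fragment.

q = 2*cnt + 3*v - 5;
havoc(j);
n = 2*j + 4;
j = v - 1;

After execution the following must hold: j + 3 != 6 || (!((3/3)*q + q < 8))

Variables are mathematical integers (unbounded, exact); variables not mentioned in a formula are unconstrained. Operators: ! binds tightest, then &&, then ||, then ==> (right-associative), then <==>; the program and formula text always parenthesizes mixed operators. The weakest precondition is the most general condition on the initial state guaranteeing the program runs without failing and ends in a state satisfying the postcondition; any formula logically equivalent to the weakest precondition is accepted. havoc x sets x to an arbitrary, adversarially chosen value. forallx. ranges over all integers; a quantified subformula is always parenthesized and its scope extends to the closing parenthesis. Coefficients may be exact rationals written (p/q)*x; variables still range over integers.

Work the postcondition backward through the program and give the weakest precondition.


Working backward. After the program, the postcondition j + 3 != 6 || (!((3/3)*q + q < 8)) must hold; in canonical form it is j != 3 || (!(2*q < 8)).
Before j := v - 1: v != 4 || (!(2*q < 8))
Before n := 2*j + 4: v != 4 || (!(2*q < 8))
Before havoc j: v != 4 || (!(2*q < 8))
Before q := 2*cnt + 3*v - 5: v != 4 || (!(4*cnt + 6*v < 18))
Answer: WP = v != 4 || (!(4*cnt + 6*v < 18))


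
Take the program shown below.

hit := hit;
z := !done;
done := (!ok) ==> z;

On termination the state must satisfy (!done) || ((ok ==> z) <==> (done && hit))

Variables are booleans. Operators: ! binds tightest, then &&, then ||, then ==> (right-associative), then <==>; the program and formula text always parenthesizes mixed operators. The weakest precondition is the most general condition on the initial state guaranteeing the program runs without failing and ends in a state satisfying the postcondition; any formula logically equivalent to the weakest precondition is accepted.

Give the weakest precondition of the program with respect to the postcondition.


Working backward. After the program, (!done) || ((ok ==> z) <==> (done && hit)) must hold.
Before done := (!ok) ==> z: (!((!ok) ==> z)) || ((ok ==> z) <==> (((!ok) ==> z) && hit))
Before z := !done: (!((!ok) ==> (!done))) || ((ok ==> (!done)) <==> (((!ok) ==> (!done)) && hit))
Before hit := hit: (!((!ok) ==> (!done))) || ((ok ==> (!done)) <==> (((!ok) ==> (!done)) && hit))
Answer: WP = (!((!ok) ==> (!done))) || ((ok ==> (!done)) <==> (((!ok) ==> (!done)) && hit))


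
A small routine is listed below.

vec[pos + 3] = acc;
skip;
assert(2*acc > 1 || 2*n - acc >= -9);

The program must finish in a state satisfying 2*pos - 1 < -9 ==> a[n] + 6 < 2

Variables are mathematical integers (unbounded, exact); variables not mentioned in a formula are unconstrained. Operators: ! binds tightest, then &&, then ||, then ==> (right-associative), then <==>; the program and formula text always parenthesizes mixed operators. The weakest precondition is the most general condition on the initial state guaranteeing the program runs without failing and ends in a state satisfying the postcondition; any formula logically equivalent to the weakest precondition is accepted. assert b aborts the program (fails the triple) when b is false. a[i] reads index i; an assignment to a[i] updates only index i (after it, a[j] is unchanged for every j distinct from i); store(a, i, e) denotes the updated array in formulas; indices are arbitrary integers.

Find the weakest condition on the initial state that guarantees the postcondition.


Working backward. After the program, the postcondition 2*pos - 1 < -9 ==> a[n] + 6 < 2 must hold; in canonical form it is 2*pos < -8 ==> a[n] < -4.
Before assert 2*acc > 1 || 2*n - acc >= -9: (2*acc > 1 || 2*n >= acc - 9) && (2*pos < -8 ==> a[n] < -4)
Before skip: (2*acc > 1 || 2*n >= acc - 9) && (2*pos < -8 ==> a[n] < -4)
Before vec[pos + 3] := acc: (2*acc > 1 || 2*n >= acc - 9) && (2*pos < -8 ==> a[n] < -4)
Answer: WP = (2*acc > 1 || 2*n >= acc - 9) && (2*pos < -8 ==> a[n] < -4)


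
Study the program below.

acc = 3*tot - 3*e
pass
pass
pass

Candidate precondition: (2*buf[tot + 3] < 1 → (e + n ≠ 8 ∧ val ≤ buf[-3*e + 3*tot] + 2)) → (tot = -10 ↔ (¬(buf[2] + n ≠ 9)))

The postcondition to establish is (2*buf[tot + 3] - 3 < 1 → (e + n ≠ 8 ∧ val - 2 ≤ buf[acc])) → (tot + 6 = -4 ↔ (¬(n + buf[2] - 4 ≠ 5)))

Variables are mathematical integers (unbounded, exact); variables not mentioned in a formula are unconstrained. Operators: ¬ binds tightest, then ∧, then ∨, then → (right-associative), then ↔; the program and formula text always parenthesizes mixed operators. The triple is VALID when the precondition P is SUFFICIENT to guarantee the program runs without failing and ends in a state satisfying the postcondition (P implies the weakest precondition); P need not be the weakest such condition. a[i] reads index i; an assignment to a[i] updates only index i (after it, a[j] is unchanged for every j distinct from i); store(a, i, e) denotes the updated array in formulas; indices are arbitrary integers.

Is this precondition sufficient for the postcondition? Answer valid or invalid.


Working backward. After the program, the postcondition (2*buf[tot + 3] - 3 < 1 → (e + n ≠ 8 ∧ val - 2 ≤ buf[acc])) → (tot + 6 = -4 ↔ (¬(n + buf[2] - 4 ≠ 5))) must hold; in canonical form it is (2*buf[tot + 3] < 4 → (e + n ≠ 8 ∧ val ≤ buf[acc] + 2)) → (tot = -10 ↔ (¬(buf[2] + n ≠ 9))).
Before skip: (2*buf[tot + 3] < 4 → (e + n ≠ 8 ∧ val ≤ buf[acc] + 2)) → (tot = -10 ↔ (¬(buf[2] + n ≠ 9)))
Before skip: (2*buf[tot + 3] < 4 → (e + n ≠ 8 ∧ val ≤ buf[acc] + 2)) → (tot = -10 ↔ (¬(buf[2] + n ≠ 9)))
Before skip: (2*buf[tot + 3] < 4 → (e + n ≠ 8 ∧ val ≤ buf[acc] + 2)) → (tot = -10 ↔ (¬(buf[2] + n ≠ 9)))
Before acc := 3*tot - 3*e: (2*buf[tot + 3] < 4 → (e + n ≠ 8 ∧ val ≤ buf[-3*e + 3*tot] + 2)) → (tot = -10 ↔ (¬(buf[2] + n ≠ 9)))
The weakest precondition is (2*buf[tot + 3] < 4 → (e + n ≠ 8 ∧ val ≤ buf[-3*e + 3*tot] + 2)) → (tot = -10 ↔ (¬(buf[2] + n ≠ 9))).
Check whether (2*buf[tot + 3] < 1 → (e + n ≠ 8 ∧ val ≤ buf[-3*e + 3*tot] + 2)) → (tot = -10 ↔ (¬(buf[2] + n ≠ 9))) implies it.
Every state satisfying the precondition satisfies the weakest precondition: the implication holds.
Answer: valid
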